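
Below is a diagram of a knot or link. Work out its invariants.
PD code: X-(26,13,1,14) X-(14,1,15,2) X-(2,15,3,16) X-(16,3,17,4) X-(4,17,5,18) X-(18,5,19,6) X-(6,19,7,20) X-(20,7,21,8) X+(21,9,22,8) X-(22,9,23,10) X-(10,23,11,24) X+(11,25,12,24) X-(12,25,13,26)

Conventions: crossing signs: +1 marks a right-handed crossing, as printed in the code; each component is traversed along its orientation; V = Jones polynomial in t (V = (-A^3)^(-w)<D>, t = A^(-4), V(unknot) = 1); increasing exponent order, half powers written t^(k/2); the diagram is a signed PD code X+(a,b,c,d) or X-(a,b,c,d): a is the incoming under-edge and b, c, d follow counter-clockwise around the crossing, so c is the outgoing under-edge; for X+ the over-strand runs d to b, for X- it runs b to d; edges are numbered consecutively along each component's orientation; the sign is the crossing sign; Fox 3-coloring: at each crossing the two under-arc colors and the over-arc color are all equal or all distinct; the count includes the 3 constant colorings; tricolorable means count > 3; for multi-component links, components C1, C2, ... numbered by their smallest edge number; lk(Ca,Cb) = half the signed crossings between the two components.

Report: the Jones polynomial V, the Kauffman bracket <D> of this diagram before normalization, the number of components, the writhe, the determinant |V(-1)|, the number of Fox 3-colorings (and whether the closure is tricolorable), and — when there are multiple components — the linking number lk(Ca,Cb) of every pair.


V = -t^-13 + t^-12 - t^-11 + t^-10 - t^-9 + t^-8 - t^-7 + t^-6 + t^-4
<D> = -A^-11 - A^-3 + A - A^5 + A^9 - A^13 + A^17 - A^21 + A^25 (w = -9)
1 component over 13 crossings, w = -9
9 Fox colorings among 3^13, |V(-1)| = 9: tricolorable
why: w = -9 shifts under R1 moves; the (-A^3)^(9) factor cancels that in V


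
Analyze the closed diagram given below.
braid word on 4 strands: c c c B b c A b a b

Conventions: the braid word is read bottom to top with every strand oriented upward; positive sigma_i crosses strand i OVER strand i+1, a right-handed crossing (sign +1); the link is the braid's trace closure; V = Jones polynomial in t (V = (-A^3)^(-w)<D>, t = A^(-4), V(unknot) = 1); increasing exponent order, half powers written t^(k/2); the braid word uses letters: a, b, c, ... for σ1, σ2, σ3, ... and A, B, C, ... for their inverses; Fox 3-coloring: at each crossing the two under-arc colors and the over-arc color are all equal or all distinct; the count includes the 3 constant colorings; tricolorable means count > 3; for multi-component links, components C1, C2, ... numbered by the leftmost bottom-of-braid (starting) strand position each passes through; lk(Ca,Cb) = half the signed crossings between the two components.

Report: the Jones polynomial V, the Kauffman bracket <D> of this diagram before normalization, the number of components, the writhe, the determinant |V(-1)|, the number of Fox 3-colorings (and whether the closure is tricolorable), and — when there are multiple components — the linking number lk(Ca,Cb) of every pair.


Jones polynomial: V(t) = -t^(3/2) - t^(7/2) + t^(9/2) - t^(11/2)
<D> = -A^-4 + 1 - A^4 - A^12; writhe +6
components 2, writhe +6 (10 crossings)
linking number lk(C1,C2) = +2
3-colorings: 3 of 3^10, det 4 — not tricolorable
note: det 4 = |V(-1)|; not divisible by 3, so not tricolorable


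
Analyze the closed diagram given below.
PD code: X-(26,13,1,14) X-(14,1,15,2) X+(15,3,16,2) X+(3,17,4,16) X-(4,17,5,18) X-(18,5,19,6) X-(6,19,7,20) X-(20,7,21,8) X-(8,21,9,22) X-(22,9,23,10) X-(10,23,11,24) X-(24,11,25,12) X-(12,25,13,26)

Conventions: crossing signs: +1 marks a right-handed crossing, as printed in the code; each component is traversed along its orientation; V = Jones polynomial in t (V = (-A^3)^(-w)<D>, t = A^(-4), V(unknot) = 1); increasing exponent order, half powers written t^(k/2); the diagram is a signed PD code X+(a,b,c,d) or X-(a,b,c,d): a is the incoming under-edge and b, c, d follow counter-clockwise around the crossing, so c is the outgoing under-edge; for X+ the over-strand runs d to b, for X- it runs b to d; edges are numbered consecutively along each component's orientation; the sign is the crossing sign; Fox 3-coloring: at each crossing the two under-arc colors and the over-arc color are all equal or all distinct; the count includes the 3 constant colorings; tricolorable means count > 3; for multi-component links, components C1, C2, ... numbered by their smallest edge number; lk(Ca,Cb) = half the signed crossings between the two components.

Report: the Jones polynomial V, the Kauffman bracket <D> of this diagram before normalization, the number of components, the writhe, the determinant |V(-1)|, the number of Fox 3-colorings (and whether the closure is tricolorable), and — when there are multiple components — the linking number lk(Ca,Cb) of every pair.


V(t) = -t^-13 + t^-12 - t^-11 + t^-10 - t^-9 + t^-8 - t^-7 + t^-6 + t^-4
bracket: -A^-11 - A^-3 + A - A^5 + A^9 - A^13 + A^17 - A^21 + A^25, w = -9
1 component, writhe -9, over 13 crossings
det 9, colorings 9 of 3^13 — tricolorable
observation: w = -9 (over 13 crossings) is diagram-only; (-A^3)^(9) removes it from V


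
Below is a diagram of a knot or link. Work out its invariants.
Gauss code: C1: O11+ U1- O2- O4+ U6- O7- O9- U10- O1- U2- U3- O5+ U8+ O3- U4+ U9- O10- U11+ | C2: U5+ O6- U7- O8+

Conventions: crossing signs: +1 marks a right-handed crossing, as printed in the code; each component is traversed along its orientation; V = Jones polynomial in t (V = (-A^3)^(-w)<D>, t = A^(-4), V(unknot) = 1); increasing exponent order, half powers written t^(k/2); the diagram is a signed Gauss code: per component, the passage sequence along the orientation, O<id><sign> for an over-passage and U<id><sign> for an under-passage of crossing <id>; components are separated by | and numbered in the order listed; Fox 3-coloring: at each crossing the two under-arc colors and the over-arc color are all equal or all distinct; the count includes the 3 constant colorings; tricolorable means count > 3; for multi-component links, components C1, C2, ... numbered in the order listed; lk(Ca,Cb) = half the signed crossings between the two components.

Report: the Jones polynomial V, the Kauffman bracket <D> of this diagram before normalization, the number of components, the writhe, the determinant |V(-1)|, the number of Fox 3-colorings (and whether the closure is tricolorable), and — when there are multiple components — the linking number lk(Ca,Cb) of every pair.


V(t) = t^(-17/2) - 3t^(-15/2) + 5t^(-13/2) - 6t^(-11/2) + 7t^(-9/2) - 7t^(-7/2) + 5t^(-5/2) - 4t^(-3/2) + t^(-1/2) - t^(1/2)
bracket: A^-11 - A^-7 + 4A^-3 - 5A + 7A^5 - 7A^9 + 6A^13 - 5A^17 + 3A^21 - A^25, w = -3
2 components, writhe -3, over 11 crossings
lk(C1,C2) = 0
det 40, colorings 3 of 3^11 — not tricolorable
observation: every pair of the 2 components has lk = 0


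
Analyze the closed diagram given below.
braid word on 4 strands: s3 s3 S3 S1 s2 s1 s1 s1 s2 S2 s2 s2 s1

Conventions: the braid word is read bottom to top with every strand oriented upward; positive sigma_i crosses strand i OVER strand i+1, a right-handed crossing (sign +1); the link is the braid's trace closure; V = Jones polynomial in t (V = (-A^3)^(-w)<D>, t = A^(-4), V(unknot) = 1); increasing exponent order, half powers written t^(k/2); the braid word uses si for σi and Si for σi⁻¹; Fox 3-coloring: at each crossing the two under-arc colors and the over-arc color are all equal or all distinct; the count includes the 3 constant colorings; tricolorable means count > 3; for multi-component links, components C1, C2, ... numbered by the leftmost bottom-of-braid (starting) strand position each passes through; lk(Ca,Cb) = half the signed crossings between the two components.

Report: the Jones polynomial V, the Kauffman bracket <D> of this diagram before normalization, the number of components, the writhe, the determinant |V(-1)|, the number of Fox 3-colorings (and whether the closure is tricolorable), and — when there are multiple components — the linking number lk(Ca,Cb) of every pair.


Jones polynomial: V(t) = t^2 + 2t^4 - 2t^5 + t^6 - 2t^7 + t^8
<D> = -A^-11 + 2A^-7 - A^-3 + 2A - 2A^5 - A^13; writhe +7
components 1, writhe +7 (13 crossings)
3-colorings: 27 of 3^13, det 9 — tricolorable
note: free reduction leaves σ3 σ1⁻¹ σ2 σ1 σ1 σ1 σ2 σ2 σ1 of the original 13 letters


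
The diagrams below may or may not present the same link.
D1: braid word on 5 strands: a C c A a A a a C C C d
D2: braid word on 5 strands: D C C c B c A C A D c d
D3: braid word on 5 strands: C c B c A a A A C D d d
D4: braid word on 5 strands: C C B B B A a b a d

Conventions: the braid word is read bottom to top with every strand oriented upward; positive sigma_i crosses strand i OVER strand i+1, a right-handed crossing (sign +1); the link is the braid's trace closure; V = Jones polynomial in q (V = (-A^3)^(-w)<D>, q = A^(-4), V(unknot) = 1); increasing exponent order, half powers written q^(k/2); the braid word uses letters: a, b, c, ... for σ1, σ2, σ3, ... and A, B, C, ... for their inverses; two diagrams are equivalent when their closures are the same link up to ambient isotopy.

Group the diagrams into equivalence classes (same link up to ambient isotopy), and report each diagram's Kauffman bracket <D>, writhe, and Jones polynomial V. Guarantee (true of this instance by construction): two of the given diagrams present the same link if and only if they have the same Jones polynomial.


classes: {D1} | {D2, D3} | {D4}
V(D1) = -q^-4 + q^-1 + 2 + q + q^2  [12 crossings, <D> = A^-8 + A^-4 + 2 + A^4 - A^16, w = 0]
V(D2) = q^-3 + q^-2 + q^-1 + 1  (w -4, c 12, <D> = A^-12 + A^-8 + A^-4 + 1)
D3 (bracket A^-6 + A^-2 + A^2 + A^6; 12 crossings at w = -2): V = q^-3 + q^-2 + q^-1 + 1
V(D4) = q^-5 + 2q^-3 + q^-1  [10 crossings, <D> = A^-2 + 2A^6 + A^14, w = -2]
note: 3 values of V(q) split the 4 diagrams


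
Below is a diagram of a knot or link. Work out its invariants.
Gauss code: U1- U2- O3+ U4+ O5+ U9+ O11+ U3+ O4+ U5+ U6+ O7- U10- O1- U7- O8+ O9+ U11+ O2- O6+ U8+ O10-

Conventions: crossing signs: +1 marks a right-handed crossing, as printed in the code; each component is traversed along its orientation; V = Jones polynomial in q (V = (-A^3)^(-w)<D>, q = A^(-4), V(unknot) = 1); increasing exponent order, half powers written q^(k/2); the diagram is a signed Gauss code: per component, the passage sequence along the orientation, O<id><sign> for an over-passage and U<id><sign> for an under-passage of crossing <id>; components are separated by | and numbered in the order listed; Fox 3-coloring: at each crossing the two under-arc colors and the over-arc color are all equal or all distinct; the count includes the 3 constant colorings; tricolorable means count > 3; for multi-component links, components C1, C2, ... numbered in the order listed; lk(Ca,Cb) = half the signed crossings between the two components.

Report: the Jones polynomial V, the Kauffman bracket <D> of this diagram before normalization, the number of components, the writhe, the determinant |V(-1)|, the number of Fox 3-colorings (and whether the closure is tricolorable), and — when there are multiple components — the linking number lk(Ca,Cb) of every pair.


V = -q^-2 + 2q^-1 - 4 + 8q - 9q^2 + 11q^3 - 10q^4 + 8q^5 - 6q^6 + 3q^7 - q^8
<D> = A^-23 - 3A^-19 + 6A^-15 - 8A^-11 + 10A^-7 - 11A^-3 + 9A - 8A^5 + 4A^9 - 2A^13 + A^17 (w = +3)
1 component over 11 crossings, w = +3
9 Fox colorings among 3^11, |V(-1)| = 63: tricolorable
why: w = +3 shifts under R1 moves; the (-A^3)^(-3) factor cancels that in V


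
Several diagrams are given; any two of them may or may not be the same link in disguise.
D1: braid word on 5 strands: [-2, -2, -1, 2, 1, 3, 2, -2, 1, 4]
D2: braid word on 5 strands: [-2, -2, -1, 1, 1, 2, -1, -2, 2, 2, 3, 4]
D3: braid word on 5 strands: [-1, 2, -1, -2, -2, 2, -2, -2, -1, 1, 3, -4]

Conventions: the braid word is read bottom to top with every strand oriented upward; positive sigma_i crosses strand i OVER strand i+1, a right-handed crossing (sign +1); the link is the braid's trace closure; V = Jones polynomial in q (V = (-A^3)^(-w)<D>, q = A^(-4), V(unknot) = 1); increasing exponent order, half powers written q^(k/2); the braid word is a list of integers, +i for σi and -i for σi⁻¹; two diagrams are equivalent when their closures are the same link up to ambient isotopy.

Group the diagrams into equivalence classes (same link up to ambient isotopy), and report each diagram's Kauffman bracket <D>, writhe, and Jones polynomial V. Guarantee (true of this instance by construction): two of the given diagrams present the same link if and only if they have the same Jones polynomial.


equivalence classes: {D1} | {D2} | {D3}
D1 (bracket A^-2 - A^2 + A^6 - A^10 + A^14; 10 crossings at w = +2): V = q^-2 - q^-1 + 1 - q + q^2
V(D2) = 1  [12 crossings, <D> = A^6, w = +2]
V(D3) = -q^-6 + q^-5 - q^-4 + 2q^-3 - q^-2 + q^-1  [12 crossings, <D> = A^-8 - A^-4 + 2 - A^4 + A^8 - A^12, w = -4]
key observation: comparing 3 Jones polynomials yields 3 groups


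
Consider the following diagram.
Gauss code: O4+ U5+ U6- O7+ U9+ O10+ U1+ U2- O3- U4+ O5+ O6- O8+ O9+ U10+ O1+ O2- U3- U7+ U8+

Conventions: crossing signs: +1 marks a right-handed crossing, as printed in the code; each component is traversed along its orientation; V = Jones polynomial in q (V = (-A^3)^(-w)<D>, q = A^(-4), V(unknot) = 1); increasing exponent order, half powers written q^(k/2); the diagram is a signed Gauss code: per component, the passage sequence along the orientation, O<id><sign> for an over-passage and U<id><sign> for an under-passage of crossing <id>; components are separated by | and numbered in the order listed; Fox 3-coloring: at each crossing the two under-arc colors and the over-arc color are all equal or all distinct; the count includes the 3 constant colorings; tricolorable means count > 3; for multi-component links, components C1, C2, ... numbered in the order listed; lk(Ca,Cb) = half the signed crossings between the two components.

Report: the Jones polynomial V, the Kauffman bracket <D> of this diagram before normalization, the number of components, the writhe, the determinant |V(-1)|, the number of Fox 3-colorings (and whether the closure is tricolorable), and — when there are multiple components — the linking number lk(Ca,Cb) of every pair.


V = q + q^3 - q^4
<D> = -A^-4 + 1 + A^8 (w = +4)
1 component over 10 crossings, w = +4
9 Fox colorings among 3^10, |V(-1)| = 3: tricolorable
why: w = +4 shifts under R1 moves; the (-A^3)^(-4) factor cancels that in V


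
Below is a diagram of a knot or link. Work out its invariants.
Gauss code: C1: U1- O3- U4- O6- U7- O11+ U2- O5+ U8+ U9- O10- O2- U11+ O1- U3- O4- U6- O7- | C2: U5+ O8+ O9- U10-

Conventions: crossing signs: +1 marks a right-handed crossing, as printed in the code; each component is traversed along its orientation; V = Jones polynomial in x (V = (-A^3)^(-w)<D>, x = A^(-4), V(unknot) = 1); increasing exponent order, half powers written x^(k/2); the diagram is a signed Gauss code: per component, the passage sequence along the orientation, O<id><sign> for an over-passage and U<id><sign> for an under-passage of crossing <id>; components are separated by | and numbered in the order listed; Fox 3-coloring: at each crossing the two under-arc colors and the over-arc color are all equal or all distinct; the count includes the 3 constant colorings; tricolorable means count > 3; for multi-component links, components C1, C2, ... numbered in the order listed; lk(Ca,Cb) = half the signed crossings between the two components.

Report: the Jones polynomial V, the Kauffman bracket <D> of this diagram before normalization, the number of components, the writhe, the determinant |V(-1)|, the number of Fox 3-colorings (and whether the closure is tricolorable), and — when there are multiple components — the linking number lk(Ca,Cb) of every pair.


V = x^(-15/2) - x^(-7/2) - x^(-5/2) - x^(-3/2)
<D> = A^-9 + A^-5 + A^-1 - A^15 (w = -5)
2 components over 11 crossings, w = -5
lk(C1,C2): 0
9 Fox colorings among 3^11, |V(-1)| = 0: tricolorable
why: the span of V is 6, within the link bound 11 + 2 - 1


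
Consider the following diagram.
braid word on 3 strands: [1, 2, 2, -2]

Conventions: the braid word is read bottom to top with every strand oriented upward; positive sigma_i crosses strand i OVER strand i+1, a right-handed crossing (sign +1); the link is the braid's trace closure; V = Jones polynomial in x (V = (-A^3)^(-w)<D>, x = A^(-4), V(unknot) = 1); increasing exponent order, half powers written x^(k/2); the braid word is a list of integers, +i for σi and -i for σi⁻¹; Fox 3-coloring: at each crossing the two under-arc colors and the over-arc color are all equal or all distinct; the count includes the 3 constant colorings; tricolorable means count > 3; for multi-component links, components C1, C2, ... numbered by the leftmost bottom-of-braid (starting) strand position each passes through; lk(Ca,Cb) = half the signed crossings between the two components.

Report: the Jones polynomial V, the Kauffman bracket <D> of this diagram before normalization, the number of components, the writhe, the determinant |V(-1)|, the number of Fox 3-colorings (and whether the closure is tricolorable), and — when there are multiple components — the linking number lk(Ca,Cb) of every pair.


Jones polynomial: V(x) = 1
<D> = A^6; writhe +2
components 1, writhe +2 (4 crossings)
3-colorings: 3 of 3^4, det 1 — not tricolorable
note: the word shrinks to σ1 σ2 after cancelling


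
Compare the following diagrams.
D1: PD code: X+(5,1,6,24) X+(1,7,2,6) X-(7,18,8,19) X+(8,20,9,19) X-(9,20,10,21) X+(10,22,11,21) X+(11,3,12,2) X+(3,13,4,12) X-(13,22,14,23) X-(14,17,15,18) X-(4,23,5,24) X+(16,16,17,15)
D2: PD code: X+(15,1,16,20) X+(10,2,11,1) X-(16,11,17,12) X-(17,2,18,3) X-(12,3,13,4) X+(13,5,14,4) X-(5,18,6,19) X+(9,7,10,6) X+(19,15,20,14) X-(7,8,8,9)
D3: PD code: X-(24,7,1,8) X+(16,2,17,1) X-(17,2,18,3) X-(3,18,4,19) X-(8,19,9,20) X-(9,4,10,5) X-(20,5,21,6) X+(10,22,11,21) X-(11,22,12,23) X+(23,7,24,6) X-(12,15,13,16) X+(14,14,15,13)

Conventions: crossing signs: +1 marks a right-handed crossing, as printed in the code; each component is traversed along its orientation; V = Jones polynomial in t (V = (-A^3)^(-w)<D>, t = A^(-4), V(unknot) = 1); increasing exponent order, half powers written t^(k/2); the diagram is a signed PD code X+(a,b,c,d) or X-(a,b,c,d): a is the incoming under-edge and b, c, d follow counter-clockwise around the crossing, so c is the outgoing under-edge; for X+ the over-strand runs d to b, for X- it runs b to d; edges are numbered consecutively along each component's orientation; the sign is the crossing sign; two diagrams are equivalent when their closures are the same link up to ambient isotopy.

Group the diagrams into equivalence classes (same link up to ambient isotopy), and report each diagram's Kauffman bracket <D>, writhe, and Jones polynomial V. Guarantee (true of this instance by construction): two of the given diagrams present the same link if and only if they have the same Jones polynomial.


grouping into links: {D1} | {D2} | {D3}
V(D1) = t + t^3 - t^4  (w +2, c 12, <D> = -A^-10 + A^-6 + A^2)
D2 (bracket A^-8 - A^-4 + 1 - A^4 + A^8; 10 crossings at w = 0): V = t^-2 - t^-1 + 1 - t + t^2
V(D3) = -t^-4 + t^-3 + t^-1  [12 crossings, <D> = A^-8 + 1 - A^4, w = -4]
why: comparing 3 Jones polynomials yields 3 groups


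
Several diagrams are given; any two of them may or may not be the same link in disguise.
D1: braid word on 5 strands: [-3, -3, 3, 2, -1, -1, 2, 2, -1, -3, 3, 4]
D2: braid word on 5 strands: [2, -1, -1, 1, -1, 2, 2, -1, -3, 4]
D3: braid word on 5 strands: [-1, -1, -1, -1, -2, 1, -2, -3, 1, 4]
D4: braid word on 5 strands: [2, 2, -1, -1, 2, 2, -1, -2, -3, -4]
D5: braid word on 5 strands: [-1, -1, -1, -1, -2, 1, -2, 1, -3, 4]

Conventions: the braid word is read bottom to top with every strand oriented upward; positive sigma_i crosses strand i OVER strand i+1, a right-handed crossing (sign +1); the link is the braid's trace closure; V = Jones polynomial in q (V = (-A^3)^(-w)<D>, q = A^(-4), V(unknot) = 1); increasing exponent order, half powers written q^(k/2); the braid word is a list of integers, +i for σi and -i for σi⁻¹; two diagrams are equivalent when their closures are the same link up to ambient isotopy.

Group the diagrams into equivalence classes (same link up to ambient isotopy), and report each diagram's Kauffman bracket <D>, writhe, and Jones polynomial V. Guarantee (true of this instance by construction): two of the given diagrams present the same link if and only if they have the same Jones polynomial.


equivalence classes: {D1, D2, D4} | {D3, D5}
D1 (bracket -A^-12 + 2A^-8 - 2A^-4 + 3 - 2A^4 + 2A^8 - A^12; 12 crossings at w = 0): V = -q^-3 + 2q^-2 - 2q^-1 + 3 - 2q + 2q^2 - q^3
D2 (bracket -A^-12 + 2A^-8 - 2A^-4 + 3 - 2A^4 + 2A^8 - A^12; 10 crossings at w = 0): V = -q^-3 + 2q^-2 - 2q^-1 + 3 - 2q + 2q^2 - q^3
V(D3) = -q^-6 + q^-5 - q^-4 + 2q^-3 - q^-2 + q^-1  [10 crossings, <D> = A^-8 - A^-4 + 2 - A^4 + A^8 - A^12, w = -4]
V(D4) = -q^-3 + 2q^-2 - 2q^-1 + 3 - 2q + 2q^2 - q^3  (w -2, c 10, <D> = -A^-18 + 2A^-14 - 2A^-10 + 3A^-6 - 2A^-2 + 2A^2 - A^6)
V(D5) = -q^-6 + q^-5 - q^-4 + 2q^-3 - q^-2 + q^-1  [10 crossings, <D> = A^-8 - A^-4 + 2 - A^4 + A^8 - A^12, w = -4]
observation: 2 classes among 5 diagrams; unequal V(q) rules out equality


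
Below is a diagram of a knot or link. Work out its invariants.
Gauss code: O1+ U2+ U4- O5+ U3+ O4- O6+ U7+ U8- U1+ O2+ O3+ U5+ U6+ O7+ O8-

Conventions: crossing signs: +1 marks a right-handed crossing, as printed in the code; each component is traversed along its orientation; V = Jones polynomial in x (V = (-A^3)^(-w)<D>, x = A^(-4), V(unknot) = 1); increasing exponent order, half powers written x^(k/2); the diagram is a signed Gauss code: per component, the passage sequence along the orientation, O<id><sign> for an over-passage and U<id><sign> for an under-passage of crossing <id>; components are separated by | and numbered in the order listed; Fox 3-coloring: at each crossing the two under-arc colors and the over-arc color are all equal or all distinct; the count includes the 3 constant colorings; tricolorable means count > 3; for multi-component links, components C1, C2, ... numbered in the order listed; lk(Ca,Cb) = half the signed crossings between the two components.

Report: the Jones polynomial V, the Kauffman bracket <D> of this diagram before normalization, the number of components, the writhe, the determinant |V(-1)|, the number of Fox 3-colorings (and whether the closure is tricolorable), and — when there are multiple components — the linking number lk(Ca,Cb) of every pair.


V = x - x^2 + 2x^3 - x^4 + x^5 - x^6
<D> = -A^-12 + A^-8 - A^-4 + 2 - A^4 + A^8 (w = +4)
1 component over 8 crossings, w = +4
3 Fox colorings among 3^8, |V(-1)| = 7: not tricolorable
why: the span of V is 5, forcing >= 5 crossings in any diagram


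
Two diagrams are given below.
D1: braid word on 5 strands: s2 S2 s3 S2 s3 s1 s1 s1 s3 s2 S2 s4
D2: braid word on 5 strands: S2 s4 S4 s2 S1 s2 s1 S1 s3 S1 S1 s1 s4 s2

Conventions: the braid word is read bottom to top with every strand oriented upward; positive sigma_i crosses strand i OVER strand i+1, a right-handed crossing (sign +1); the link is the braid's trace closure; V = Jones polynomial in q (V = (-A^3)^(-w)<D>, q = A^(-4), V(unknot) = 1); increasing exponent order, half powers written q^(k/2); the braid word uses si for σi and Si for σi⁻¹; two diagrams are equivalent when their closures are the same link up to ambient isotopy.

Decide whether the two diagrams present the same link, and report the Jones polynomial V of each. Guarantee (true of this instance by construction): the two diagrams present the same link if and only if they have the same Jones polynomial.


same link: no
V(D1) = q^2 + 2q^4 - 2q^5 + q^6 - 2q^7 + q^8  [12 crossings, <D> = A^-14 - 2A^-10 + A^-6 - 2A^-2 + 2A^2 + A^10, w = +6]
V(D2) = q^-2 - q^-1 + 1 - q + q^2  (w +2, c 14, <D> = A^-2 - A^2 + A^6 - A^10 + A^14)
note: comparing 2 Jones polynomials yields 2 groups


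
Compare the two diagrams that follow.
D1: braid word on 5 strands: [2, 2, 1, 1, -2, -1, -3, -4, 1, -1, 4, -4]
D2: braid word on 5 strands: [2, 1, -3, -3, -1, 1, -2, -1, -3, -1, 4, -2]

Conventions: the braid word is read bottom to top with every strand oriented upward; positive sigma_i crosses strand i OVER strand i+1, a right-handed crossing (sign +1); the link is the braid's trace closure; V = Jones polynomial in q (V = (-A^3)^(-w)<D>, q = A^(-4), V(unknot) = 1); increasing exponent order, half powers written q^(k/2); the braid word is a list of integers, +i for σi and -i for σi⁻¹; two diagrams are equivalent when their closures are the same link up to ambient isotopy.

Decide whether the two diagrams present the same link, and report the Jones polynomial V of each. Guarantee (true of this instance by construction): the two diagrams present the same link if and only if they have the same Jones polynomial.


equivalent: no
V(D1) = q + q^3 - q^4  (w 0, c 12, <D> = -A^-16 + A^-12 + A^-4)
V(D2) = -q^-4 + q^-3 + q^-1  (w -4, c 12, <D> = A^-8 + 1 - A^4)
why: V(q) takes 2 values over 2 diagrams, fixing the grouping


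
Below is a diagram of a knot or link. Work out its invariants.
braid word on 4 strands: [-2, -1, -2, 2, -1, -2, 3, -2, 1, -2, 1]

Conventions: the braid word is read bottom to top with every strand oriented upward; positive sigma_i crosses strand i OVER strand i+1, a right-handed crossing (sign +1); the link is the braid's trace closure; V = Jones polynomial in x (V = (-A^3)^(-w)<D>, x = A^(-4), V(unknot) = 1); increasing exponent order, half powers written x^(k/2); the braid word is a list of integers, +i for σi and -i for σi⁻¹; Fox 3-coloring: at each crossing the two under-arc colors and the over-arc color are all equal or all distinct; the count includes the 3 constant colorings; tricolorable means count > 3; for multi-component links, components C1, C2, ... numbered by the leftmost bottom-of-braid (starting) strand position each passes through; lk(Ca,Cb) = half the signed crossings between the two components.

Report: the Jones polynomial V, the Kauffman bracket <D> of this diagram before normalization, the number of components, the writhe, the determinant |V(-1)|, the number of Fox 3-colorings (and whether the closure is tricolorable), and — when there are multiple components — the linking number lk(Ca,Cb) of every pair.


Jones polynomial: V(x) = x^-7 - 2x^-6 + 2x^-5 - 3x^-4 + 3x^-3 - 2x^-2 + 2x^-1
<D> = -2A^-5 + 2A^-1 - 3A^3 + 3A^7 - 2A^11 + 2A^15 - A^19; writhe -3
components 1, writhe -3 (11 crossings)
3-colorings: 9 of 3^11, det 15 — tricolorable
note: w = -3 (over 11 crossings) is diagram-only; (-A^3)^(3) removes it from V


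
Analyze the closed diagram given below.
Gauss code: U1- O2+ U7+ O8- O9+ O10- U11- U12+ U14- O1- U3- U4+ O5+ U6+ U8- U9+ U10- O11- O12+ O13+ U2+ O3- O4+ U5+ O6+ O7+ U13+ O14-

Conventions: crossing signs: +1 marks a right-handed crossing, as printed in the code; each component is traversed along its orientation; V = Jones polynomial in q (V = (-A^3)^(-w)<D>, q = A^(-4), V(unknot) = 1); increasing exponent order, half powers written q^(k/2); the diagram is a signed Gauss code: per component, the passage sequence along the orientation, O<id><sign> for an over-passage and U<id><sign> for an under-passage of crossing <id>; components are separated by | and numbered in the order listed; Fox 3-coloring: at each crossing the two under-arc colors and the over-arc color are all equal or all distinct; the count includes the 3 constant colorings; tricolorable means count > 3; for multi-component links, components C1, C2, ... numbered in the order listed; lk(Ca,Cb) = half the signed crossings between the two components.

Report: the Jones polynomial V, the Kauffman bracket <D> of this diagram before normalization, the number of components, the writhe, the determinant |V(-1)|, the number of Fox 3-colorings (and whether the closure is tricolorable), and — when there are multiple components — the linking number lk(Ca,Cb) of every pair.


V = -q^-1 + 2 - q + 2q^2 - q^3 + q^4 - q^5
<D> = -A^-14 + A^-10 - A^-6 + 2A^-2 - A^2 + 2A^6 - A^10 (w = +2)
1 component over 14 crossings, w = +2
9 Fox colorings among 3^14, |V(-1)| = 9: tricolorable
why: V spans 6 powers of q: at least 6 crossings in any diagram


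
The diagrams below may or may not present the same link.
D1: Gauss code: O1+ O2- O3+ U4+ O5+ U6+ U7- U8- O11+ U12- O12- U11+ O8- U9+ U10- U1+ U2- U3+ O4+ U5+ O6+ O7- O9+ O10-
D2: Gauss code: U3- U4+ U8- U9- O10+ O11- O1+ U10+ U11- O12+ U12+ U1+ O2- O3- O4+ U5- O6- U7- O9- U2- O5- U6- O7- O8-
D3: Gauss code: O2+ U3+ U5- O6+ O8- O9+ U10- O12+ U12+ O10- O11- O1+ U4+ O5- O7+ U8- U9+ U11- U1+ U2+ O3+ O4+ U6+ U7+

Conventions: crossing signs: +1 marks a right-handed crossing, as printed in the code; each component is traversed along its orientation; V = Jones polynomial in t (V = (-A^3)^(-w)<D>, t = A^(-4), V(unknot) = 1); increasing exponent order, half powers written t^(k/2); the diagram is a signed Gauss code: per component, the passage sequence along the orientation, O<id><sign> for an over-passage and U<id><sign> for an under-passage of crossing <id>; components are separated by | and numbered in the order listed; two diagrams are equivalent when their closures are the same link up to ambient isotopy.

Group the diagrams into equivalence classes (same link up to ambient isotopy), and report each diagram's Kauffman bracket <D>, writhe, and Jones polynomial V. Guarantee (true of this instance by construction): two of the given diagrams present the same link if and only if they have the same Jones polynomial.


equivalence classes: {D1} | {D2} | {D3}
D1 (bracket -A^-10 + A^-6 + A^2; 12 crossings at w = +2): V = t + t^3 - t^4
V(D2) = -t^-7 + t^-6 - t^-5 + t^-4 + t^-2  [12 crossings, <D> = A^-4 + A^4 - A^8 + A^12 - A^16, w = -4]
V(D3) = t - t^2 + 2t^3 - t^4 + t^5 - t^6  [12 crossings, <D> = -A^-12 + A^-8 - A^-4 + 2 - A^4 + A^8, w = +4]
key observation: V(t) takes 3 values over 3 diagrams, fixing the grouping


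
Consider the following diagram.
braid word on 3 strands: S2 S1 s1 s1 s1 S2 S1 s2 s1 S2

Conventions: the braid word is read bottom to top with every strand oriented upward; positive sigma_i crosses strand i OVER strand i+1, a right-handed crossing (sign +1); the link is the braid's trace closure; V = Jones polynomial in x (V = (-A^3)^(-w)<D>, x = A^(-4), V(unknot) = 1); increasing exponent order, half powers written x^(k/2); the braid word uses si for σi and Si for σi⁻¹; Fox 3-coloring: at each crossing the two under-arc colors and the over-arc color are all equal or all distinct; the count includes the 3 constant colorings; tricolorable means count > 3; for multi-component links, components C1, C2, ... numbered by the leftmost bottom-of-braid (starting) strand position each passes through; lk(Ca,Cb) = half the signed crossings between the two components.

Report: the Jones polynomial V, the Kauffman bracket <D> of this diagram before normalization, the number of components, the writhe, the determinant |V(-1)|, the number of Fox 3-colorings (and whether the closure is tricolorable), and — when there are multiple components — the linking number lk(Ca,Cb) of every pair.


V(x) = -x^-3 + x^-2 - x^-1 + 3 - x + x^2 - x^3
bracket: -A^-12 + A^-8 - A^-4 + 3 - A^4 + A^8 - A^12, w = 0
1 component, writhe 0, over 10 crossings
det 9, colorings 27 of 3^10 — tricolorable
observation: V spans 6 powers of x: at least 6 crossings in any diagram


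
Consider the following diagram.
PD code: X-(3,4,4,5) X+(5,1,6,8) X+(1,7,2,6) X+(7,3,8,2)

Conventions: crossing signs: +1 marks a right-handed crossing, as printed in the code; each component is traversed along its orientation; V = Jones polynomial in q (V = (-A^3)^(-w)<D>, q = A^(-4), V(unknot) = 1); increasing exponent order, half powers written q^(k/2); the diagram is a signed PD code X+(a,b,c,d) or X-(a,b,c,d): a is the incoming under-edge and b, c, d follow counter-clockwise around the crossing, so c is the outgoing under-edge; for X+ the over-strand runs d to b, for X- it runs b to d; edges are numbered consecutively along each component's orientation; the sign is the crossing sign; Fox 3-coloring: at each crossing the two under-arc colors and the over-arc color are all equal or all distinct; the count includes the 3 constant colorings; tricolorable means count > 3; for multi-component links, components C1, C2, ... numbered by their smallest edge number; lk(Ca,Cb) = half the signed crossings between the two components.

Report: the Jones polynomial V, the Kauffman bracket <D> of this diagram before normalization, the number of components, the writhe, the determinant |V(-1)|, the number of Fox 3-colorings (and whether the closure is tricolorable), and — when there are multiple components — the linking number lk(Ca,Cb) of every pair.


V = q + q^3 - q^4
<D> = -A^-10 + A^-6 + A^2 (w = +2)
1 component over 4 crossings, w = +2
9 Fox colorings among 3^4, |V(-1)| = 3: tricolorable
why: V spans 3 powers of q: at least 3 crossings in any diagram


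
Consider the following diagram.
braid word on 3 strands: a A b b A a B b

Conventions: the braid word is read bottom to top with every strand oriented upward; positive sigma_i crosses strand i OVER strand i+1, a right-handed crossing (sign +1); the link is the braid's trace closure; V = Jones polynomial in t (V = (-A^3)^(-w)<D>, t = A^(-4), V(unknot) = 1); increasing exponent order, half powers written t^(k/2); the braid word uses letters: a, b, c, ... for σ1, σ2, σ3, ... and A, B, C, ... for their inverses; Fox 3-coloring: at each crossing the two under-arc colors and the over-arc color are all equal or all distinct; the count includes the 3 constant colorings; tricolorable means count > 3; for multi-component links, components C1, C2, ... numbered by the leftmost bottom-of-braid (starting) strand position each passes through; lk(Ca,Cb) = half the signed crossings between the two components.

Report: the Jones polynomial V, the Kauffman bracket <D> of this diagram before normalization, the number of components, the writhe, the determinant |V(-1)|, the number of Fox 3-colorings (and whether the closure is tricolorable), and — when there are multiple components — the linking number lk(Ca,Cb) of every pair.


V = 1 + t + t^2 + t^3
<D> = A^-6 + A^-2 + A^2 + A^6 (w = +2)
3 components over 8 crossings, w = +2
lk(C1,C2): 0
lk(C1,C3) = 0
linking number lk(C2,C3) = +1
9 Fox colorings among 3^8, |V(-1)| = 0: tricolorable
why: w = +2 (over 8 crossings) is diagram-only; (-A^3)^(-2) removes it from V


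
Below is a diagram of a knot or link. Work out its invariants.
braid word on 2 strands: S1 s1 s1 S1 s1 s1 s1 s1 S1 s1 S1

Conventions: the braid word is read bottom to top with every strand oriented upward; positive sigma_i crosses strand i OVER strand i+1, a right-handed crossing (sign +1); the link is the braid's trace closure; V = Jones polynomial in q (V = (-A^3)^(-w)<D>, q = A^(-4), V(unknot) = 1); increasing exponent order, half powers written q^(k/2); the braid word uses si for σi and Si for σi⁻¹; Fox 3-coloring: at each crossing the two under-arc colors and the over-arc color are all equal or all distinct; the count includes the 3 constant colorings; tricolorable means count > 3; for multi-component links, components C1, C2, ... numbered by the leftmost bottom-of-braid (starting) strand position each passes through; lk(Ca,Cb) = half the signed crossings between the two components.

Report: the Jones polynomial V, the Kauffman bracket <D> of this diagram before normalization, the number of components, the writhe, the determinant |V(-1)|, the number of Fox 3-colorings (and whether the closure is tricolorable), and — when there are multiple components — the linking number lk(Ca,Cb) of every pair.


V(q) = q + q^3 - q^4
bracket: A^-7 - A^-3 - A^5, w = +3
1 component, writhe +3, over 11 crossings
det 3, colorings 9 of 3^11 — tricolorable
observation: inverse pairs cancel, leaving σ1 σ1 σ1


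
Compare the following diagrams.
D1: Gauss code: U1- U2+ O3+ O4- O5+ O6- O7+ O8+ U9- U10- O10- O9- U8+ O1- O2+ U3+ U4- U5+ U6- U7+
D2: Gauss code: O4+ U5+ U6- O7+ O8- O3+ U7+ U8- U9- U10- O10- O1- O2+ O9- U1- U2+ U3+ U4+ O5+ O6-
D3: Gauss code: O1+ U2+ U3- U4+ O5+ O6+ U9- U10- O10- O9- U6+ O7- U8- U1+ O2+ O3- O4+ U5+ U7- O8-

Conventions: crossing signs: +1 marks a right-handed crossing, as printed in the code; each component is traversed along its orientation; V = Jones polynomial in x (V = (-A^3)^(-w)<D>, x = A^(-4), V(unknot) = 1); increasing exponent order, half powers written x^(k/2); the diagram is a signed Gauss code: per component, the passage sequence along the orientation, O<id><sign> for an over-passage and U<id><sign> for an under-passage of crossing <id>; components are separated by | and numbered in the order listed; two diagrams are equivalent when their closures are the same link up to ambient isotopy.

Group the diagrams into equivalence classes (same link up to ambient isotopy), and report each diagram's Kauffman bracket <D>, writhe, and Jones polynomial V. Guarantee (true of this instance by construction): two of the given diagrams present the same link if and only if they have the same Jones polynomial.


grouping into links: {D1, D2, D3}
V(D1) = 1  (w 0, c 10, <D> = 1)
D2 (bracket 1; 10 crossings at w = 0): V = 1
D3 (bracket 1; 10 crossings at w = 0): V = 1
why: one V(x) for all 3 diagrams — one class (guaranteed)


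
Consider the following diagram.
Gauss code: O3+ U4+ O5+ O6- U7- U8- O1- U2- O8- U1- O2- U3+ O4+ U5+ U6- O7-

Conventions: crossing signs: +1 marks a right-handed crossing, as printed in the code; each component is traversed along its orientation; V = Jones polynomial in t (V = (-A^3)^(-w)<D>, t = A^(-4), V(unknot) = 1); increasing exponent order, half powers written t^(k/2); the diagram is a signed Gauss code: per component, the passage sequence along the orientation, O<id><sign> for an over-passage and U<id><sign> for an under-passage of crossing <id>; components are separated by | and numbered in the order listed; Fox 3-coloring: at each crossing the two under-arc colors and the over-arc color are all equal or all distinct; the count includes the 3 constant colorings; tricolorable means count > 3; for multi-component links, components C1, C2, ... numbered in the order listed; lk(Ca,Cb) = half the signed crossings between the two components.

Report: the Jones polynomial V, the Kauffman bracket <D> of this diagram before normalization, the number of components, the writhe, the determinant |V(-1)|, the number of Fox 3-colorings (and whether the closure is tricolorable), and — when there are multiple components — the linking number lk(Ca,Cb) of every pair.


V = -t^-4 + t^-3 + t^-1
<D> = A^-2 + A^6 - A^10 (w = -2)
1 component over 8 crossings, w = -2
9 Fox colorings among 3^8, |V(-1)| = 3: tricolorable
why: the span of V is 3, forcing >= 3 crossings in any diagram


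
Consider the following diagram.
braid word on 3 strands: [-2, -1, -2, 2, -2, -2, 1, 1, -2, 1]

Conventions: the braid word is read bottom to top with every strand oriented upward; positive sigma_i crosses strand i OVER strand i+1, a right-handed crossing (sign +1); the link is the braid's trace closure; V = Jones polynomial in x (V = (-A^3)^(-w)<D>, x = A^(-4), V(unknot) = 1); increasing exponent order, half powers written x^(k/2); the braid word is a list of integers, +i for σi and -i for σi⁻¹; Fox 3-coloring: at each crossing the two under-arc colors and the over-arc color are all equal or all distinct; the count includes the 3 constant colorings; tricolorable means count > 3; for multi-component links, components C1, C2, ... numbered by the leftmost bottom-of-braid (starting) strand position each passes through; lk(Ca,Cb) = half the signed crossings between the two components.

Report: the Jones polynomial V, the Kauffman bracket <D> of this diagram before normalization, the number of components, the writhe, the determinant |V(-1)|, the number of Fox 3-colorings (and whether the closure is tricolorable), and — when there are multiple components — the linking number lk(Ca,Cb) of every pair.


Jones polynomial: V(x) = 1
<D> = A^-6; writhe -2
components 1, writhe -2 (10 crossings)
3-colorings: 3 of 3^10, det 1 — not tricolorable
note: w = -2 (over 10 crossings) is diagram-only; (-A^3)^(2) removes it from V
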